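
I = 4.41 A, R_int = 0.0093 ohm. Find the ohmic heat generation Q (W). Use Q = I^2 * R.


I^2 = 19.448
Q = 19.448 * 0.0093 = 0.1809 W

0.1809 W


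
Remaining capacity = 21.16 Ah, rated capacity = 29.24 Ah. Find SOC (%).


SOC% = 21.16 / 29.24 * 100 = 72.37%

72.37%


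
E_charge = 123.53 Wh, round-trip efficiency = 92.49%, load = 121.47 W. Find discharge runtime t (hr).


Step 1: E_discharge = eta/100 * E_charge = 92.49/100 * 123.53 = 114.25 Wh
Step 2: t = E_discharge / P = 114.25 / 121.47 = 0.9406 hr

0.9406 hr


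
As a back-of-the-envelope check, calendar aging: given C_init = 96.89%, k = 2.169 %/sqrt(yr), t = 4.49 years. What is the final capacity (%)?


Step 1: sqrt(4.49 yr) = 2.119
Step 2: drop = 2.169 * 2.119 = 4.5961
Step 3: C_final = 96.89 - 4.5961 = 92.29%

92.29%


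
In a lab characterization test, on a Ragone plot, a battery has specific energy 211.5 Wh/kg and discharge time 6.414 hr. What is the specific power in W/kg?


Specific power = 211.5 Wh/kg / 6.414 hr = 32.97 W/kg

32.97 W/kg


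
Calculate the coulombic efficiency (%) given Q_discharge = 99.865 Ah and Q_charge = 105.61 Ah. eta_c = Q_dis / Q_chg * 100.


eta_c = Q_dis / Q_chg * 100 = 99.865 / 105.61 * 100 = 94.56%

94.56%


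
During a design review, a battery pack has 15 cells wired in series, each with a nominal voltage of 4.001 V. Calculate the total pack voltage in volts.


V_pack = n * V_cell = 15 * 4.001 = 60.015 V

60.015 V


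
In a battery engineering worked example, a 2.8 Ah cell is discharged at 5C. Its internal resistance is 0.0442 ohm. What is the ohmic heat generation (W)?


Step 1: I = C_rate * capacity = 5 * 2.8 = 14 A
Step 2: Q = I^2 * R = 14^2 * 0.0442 = 196 * 0.0442 = 8.663 W

8.663 W


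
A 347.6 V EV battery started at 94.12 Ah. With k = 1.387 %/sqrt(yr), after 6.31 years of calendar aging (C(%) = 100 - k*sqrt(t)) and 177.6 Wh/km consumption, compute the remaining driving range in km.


Step 1: capacity retention = 100 - 1.387 * sqrt(6.31) = 100 - 1.387 * 2.512 = 96.516%
Step 2: C_now = 94.12 * 96.516/100 = 90.841 Ah
Step 3: E_pack = V * C_now = 347.6 * 90.841 = 31576 Wh
Step 4: range = E_pack / consumption = 31576 / 177.6 = 177.8 km

177.8 km


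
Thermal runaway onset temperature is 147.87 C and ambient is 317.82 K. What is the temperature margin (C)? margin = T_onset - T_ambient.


Convert: T_ambient = 317.82 K = 44.67 C
margin = 147.87 - 44.67 = 103.2 C

103.2 C


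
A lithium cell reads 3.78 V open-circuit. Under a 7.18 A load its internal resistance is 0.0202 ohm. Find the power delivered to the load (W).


Step 1: V_terminal = OCV - I*R = 3.78 - 7.18 * 0.0202 = 3.635 V
Step 2: P_out = V_terminal * I = 3.635 * 7.18 = 26.10 W

26.10 W


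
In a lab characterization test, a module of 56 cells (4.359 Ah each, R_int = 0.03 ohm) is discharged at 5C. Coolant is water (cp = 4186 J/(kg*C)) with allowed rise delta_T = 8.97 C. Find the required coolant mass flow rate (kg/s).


Step 1: I = 5 * 4.359 = 21.795 A
Step 2: Q_cell = I^2 * R = 21.795^2 * 0.03 = 14.251 W
Step 3: Q_total = 56 * 14.251 = 798.06 W
Step 4: m_dot = Q_total / (cp * dT) = 798.06 / (4186 * 8.97) = 0.02125 kg/s

0.02125 kg/s


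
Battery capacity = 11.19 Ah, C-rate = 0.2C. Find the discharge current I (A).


At 0.2C: I = 0.2 * 11.19 Ah = 2.238 A

2.238 A


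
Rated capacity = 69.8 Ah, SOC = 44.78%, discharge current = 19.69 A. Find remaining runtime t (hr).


Step 1: remaining = SOC/100 * C_total = 44.78/100 * 69.8 = 31.256 Ah
Step 2: t = remaining / I = 31.256 / 19.69 = 1.587 hr

1.587 hr


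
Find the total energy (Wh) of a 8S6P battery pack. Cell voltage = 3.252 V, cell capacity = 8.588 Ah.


E = Ns * Vcell * Np * Ccell = 8 * 3.252 * 6 * 8.588 = 1341 Wh

1341 Wh


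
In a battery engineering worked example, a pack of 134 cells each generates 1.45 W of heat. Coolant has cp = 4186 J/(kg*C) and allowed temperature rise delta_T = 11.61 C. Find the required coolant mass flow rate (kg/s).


Step 1: Total heat Q = 134 * 1.45 W = 194.3 W
Step 2: denom = cp * dT = 4186 * 11.61 = 48599
Step 3: m_dot = 194.3 / 48599 = 0.003998 kg/s

0.003998 kg/s


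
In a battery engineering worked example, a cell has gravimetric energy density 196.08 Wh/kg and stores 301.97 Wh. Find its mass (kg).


m = E / ED = 301.97 / 196.08 = 1.540 kg

1.540 kg


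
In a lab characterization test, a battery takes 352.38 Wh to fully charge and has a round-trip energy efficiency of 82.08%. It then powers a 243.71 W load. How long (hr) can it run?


Step 1: E_discharge = eta/100 * E_charge = 82.08/100 * 352.38 = 289.23 Wh
Step 2: t = E_discharge / P = 289.23 / 243.71 = 1.187 hr

1.187 hr


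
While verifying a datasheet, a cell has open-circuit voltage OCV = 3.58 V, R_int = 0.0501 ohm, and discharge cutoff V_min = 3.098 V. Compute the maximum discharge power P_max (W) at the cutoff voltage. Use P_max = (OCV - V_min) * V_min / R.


dV = OCV - V_min = 0.482 V (so I_max = dV / R)
P_max = dV * V_min / R = 0.482 * 3.098 / 0.0501 = 29.81 W

29.81 W


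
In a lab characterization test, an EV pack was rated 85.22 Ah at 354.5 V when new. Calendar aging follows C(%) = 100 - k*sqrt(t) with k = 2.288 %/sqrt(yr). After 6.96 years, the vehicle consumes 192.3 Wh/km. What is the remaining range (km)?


Step 1: capacity retention = 100 - 2.288 * sqrt(6.96) = 100 - 2.288 * 2.6382 = 93.964%
Step 2: C_now = 85.22 * 93.964/100 = 80.076 Ah
Step 3: E_pack = V * C_now = 354.5 * 80.076 = 28387 Wh
Step 4: range = E_pack / consumption = 28387 / 192.3 = 147.6 km

147.6 km


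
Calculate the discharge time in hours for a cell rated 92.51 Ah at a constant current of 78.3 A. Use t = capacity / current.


Runtime = 92.51 Ah / 78.3 A = 1.181 hr

1.181 hr


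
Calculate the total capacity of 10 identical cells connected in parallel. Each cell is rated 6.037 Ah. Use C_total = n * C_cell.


C_total = 10 * 6.037 = 60.37 Ah

60.37 Ah


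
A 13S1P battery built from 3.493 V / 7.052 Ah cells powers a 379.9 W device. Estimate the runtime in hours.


Step 1: E_pack = Ns * V_cell * Np * C_cell = 13 * 3.493 * 1 * 7.052 = 320.22 Wh
Step 2: t = E_pack / P = 320.22 / 379.9 = 0.8429 hr

0.8429 hr


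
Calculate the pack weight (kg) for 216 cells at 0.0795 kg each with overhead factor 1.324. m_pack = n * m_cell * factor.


m_pack = n * m_cell * overhead = 216 * 0.0795 * 1.324 = 22.74 kg

22.74 kg


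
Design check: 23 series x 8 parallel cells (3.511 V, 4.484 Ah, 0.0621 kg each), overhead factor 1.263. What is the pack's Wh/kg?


Step 1: V_pack = 23 * 3.511 = 80.753 V
Step 2: C_pack = 8 * 4.484 = 35.872 Ah
Step 3: E_pack = V_pack * C_pack = 80.753 * 35.872 = 2896.8 Wh
Step 4: m_pack = 23 * 8 * 0.0621 * 1.263 = 14.432 kg
Step 5: ED = E_pack / m_pack = 2896.8 / 14.432 = 200.7 Wh/kg

200.7 Wh/kg


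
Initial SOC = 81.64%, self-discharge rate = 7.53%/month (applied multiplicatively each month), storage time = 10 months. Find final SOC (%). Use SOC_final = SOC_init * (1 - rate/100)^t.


Monthly retention factor = 1 - 7.53/100 = 0.9247
Over 10 months: factor^10 = 0.4571
SOC_final = 81.64 * 0.4571 = 37.32%

37.32%


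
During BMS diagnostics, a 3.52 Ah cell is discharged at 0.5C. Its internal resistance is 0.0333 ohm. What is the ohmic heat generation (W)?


Step 1: I = C_rate * capacity = 0.5 * 3.52 = 1.76 A
Step 2: Q = I^2 * R = 1.76^2 * 0.0333 = 3.0976 * 0.0333 = 0.1032 W

0.1032 W


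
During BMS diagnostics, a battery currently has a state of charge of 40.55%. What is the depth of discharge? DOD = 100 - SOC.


DOD = 100 - SOC = 100 - 40.55 = 59.45%

59.45%


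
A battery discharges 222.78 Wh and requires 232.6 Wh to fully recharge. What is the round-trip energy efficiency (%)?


eta_e = E_dis / E_chg * 100 = 222.78 / 232.6 * 100 = 95.78%

95.78%


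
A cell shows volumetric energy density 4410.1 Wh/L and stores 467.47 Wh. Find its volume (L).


V = E / ED = 467.47 / 4410.1 = 0.1060 L

0.1060 L


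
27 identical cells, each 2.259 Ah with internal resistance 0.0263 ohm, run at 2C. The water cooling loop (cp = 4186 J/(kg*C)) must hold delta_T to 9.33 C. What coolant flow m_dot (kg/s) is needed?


Step 1: I = 2 * 2.259 = 4.518 A
Step 2: Q_cell = I^2 * R = 4.518^2 * 0.0263 = 0.53684 W
Step 3: Q_total = 27 * 0.53684 = 14.495 W
Step 4: m_dot = Q_total / (cp * dT) = 14.495 / (4186 * 9.33) = 3.711e-04 kg/s

3.711e-04 kg/s


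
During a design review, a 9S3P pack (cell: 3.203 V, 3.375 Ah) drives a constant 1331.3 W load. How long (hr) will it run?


Step 1: E_pack = Ns * V_cell * Np * C_cell = 9 * 3.203 * 3 * 3.375 = 291.87 Wh
Step 2: t = E_pack / P = 291.87 / 1331.3 = 0.2192 hr

0.2192 hr


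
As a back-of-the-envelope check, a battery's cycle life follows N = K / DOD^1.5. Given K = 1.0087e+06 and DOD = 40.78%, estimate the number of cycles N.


DOD^1.5 = 260.42
N = K / DOD^1.5 = 1.0087e+06 / 260.42 = 3873

3873 cycles


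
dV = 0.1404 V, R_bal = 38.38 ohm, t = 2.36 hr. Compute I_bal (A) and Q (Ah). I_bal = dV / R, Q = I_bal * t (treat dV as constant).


First, Ohm's law: I_bal = 0.1404 V / 38.38 ohm = 0.0036582 A
Then Q = I * t = 0.0036582 A * 2.36 hr = 0.008633 Ah

I=0.0036582 A, Q=0.008633 Ah


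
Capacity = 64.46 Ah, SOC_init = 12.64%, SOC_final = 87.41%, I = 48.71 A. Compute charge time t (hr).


Step 1: dSOC = 87.41% - 12.64% = 74.77%
Step 2: delta_Ah = 64.46 * 74.77 / 100 = 48.197 Ah
Step 3: t = 48.197 / 48.71 = 0.9895 hr

0.9895 hr


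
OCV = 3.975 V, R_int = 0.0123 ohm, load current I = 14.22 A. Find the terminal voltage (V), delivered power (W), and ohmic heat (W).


Step 1: V_terminal = OCV - I*R = 3.975 - 14.22 * 0.0123 = 3.8001 V
Step 2: P_out = V_terminal * I = 3.8001 * 14.22 = 54.04 W
Step 3: Q = I^2 * R = 14.22^2 * 0.0123 = 2.487 W

V=3.8001 V, P=54.04 W, Q=2.487 W


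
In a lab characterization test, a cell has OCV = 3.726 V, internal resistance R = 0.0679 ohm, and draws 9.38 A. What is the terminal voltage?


IR drop = 9.38 * 0.0679 = 0.6369 V
V = 3.726 - 0.6369 = 3.089 V

3.089 V


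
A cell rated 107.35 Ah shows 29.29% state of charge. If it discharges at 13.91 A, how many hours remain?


Step 1: remaining = SOC/100 * C_total = 29.29/100 * 107.35 = 31.443 Ah
Step 2: t = remaining / I = 31.443 / 13.91 = 2.260 hr

2.260 hr


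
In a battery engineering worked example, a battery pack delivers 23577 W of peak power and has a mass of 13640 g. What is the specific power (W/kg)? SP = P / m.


Convert: m = 13640 g = 13.64 kg
Specific power = 23577 W / 13.64 kg = 1729 W/kg

1729 W/kg


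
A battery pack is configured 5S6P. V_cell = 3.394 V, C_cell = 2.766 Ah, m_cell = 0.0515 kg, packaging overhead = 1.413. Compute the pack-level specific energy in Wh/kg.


Step 1: V_pack = 5 * 3.394 = 16.97 V
Step 2: C_pack = 6 * 2.766 = 16.596 Ah
Step 3: E_pack = V_pack * C_pack = 16.97 * 16.596 = 281.63 Wh
Step 4: m_pack = 5 * 6 * 0.0515 * 1.413 = 2.1831 kg
Step 5: ED = E_pack / m_pack = 281.63 / 2.1831 = 129.0 Wh/kg

129.0 Wh/kg


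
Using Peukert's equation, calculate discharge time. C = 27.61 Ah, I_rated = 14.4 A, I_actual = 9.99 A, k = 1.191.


Step 1: t_rated = C / I_rated = 27.61 / 14.4 = 1.9174 hr
Step 2: ratio = 14.4 / 9.99 = 1.4414
Step 3: ratio^k = 1.4414^1.191 = 1.5457
Step 4: t = t_rated * ratio^k = 1.9174 * 1.5457 = 2.964 hr

2.964 hr


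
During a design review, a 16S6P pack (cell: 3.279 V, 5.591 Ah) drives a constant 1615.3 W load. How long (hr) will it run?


Step 1: E_pack = Ns * V_cell * Np * C_cell = 16 * 3.279 * 6 * 5.591 = 1760 Wh
Step 2: t = E_pack / P = 1760 / 1615.3 = 1.090 hr

1.090 hr


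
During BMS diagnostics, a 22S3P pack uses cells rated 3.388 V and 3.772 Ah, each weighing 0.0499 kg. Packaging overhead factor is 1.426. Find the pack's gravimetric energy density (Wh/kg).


Step 1: V_pack = 22 * 3.388 = 74.536 V
Step 2: C_pack = 3 * 3.772 = 11.316 Ah
Step 3: E_pack = V_pack * C_pack = 74.536 * 11.316 = 843.45 Wh
Step 4: m_pack = 22 * 3 * 0.0499 * 1.426 = 4.6964 kg
Step 5: ED = E_pack / m_pack = 843.45 / 4.6964 = 179.6 Wh/kg

179.6 Wh/kg


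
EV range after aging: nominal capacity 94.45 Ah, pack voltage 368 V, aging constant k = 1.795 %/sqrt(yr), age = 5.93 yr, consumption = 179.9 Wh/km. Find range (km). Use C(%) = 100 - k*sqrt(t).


Step 1: capacity retention = 100 - 1.795 * sqrt(5.93) = 100 - 1.795 * 2.4352 = 95.629%
Step 2: C_now = 94.45 * 95.629/100 = 90.322 Ah
Step 3: E_pack = V * C_now = 368 * 90.322 = 33238 Wh
Step 4: range = E_pack / consumption = 33238 / 179.9 = 184.8 km

184.8 km


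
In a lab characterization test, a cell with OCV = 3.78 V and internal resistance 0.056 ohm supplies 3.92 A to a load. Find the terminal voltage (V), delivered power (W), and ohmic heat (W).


Step 1: V_terminal = OCV - I*R = 3.78 - 3.92 * 0.056 = 3.5605 V
Step 2: P_out = V_terminal * I = 3.5605 * 3.92 = 13.96 W
Step 3: Q = I^2 * R = 3.92^2 * 0.056 = 0.8605 W

V=3.5605 V, P=13.96 W, Q=0.8605 W


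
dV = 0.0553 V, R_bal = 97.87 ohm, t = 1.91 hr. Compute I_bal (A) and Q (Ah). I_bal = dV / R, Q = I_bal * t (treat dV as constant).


I_bal = dV / R = 0.0553 / 97.87 = 5.6504e-04 A
Q = I_bal * t = 5.6504e-04 * 1.91 = 0.001079 Ah

I=5.6504e-04 A, Q=0.001079 Ah


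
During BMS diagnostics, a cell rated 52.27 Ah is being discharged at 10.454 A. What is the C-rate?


Rearranging: C_rate = 10.454 / 52.27 = 0.2C

0.2C


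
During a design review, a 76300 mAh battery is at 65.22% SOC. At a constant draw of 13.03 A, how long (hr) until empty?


Convert: C_total = 76300 mAh = 76.3 Ah
Step 1: remaining = SOC/100 * C_total = 65.22/100 * 76.3 = 49.763 Ah
Step 2: t = remaining / I = 49.763 / 13.03 = 3.819 hr

3.819 hr


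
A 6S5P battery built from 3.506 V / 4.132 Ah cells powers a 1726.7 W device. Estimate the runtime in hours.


Step 1: E_pack = Ns * V_cell * Np * C_cell = 6 * 3.506 * 5 * 4.132 = 434.6 Wh
Step 2: t = E_pack / P = 434.6 / 1726.7 = 0.2517 hr

0.2517 hr


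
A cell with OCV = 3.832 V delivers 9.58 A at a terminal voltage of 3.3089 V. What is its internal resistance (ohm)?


R = (OCV - V) / I = (3.832 - 3.3089) / 9.58 = 0.05460 ohm

0.05460 ohm


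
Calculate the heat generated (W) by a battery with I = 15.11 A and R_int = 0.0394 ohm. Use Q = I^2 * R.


Q = I^2 * R = 15.11^2 * 0.0394 = 8.995 W

8.995 W


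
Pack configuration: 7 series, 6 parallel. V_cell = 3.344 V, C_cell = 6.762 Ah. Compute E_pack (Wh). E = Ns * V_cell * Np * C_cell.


V_pack = 7 * 3.344 = 23.408 V
C_pack = 6 * 6.762 = 40.572 Ah
E = V_pack * C_pack = 23.408 * 40.572 = 949.7 Wh

949.7 Wh


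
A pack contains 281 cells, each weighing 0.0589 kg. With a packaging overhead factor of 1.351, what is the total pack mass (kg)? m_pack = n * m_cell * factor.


Cell mass sum = 281 * 0.0589 = 16.551 kg
With overhead 1.351: m_pack = 16.551 * 1.351 = 22.36 kg

22.36 kg


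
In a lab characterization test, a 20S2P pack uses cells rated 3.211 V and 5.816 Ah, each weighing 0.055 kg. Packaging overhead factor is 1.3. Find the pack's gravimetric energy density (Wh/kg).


Step 1: V_pack = 20 * 3.211 = 64.22 V
Step 2: C_pack = 2 * 5.816 = 11.632 Ah
Step 3: E_pack = V_pack * C_pack = 64.22 * 11.632 = 747.01 Wh
Step 4: m_pack = 20 * 2 * 0.055 * 1.3 = 2.86 kg
Step 5: ED = E_pack / m_pack = 747.01 / 2.86 = 261.2 Wh/kg

261.2 Wh/kg


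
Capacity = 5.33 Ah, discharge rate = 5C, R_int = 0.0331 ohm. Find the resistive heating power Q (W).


Step 1: I = C_rate * capacity = 5 * 5.33 = 26.65 A
Step 2: Q = I^2 * R = 26.65^2 * 0.0331 = 710.22 * 0.0331 = 23.51 W

23.51 W


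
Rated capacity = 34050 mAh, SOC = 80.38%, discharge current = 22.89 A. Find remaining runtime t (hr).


Convert: C_total = 34050 mAh = 34.05 Ah
Step 1: remaining = SOC/100 * C_total = 80.38/100 * 34.05 = 27.369 Ah
Step 2: t = remaining / I = 27.369 / 22.89 = 1.196 hr

1.196 hr


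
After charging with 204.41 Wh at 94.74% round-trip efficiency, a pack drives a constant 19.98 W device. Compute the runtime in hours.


Step 1: E_discharge = eta/100 * E_charge = 94.74/100 * 204.41 = 193.66 Wh
Step 2: t = E_discharge / P = 193.66 / 19.98 = 9.693 hr

9.693 hr


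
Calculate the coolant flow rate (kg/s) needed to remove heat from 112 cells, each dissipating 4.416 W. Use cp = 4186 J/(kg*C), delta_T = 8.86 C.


Q_total = 112 * 4.416 = 494.59 W
m_dot = Q_total / (cp * dT) = 494.59 / (4186 * 8.86) = 0.01334 kg/s

0.01334 kg/s


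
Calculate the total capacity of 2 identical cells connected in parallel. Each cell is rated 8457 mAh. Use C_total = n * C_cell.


Convert: C_cell = 8457 mAh = 8.457 Ah
C_total = 2 * 8.457 = 16.914 Ah

16.914 Ah


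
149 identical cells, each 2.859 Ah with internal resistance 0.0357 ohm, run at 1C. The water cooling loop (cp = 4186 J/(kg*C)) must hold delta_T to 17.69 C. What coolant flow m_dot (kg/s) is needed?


Step 1: I = 1 * 2.859 = 2.859 A
Step 2: Q_cell = I^2 * R = 2.859^2 * 0.0357 = 0.29181 W
Step 3: Q_total = 149 * 0.29181 = 43.48 W
Step 4: m_dot = Q_total / (cp * dT) = 43.48 / (4186 * 17.69) = 5.872e-04 kg/s

5.872e-04 kg/s


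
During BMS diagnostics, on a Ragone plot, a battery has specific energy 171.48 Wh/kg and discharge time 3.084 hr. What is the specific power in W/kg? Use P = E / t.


P_specific = E / t = 171.48 / 3.084 = 55.60 W/kg

55.60 W/kg


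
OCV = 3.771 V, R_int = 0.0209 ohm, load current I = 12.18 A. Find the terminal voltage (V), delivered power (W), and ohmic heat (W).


Step 1: V_terminal = OCV - I*R = 3.771 - 12.18 * 0.0209 = 3.5164 V
Step 2: P_out = V_terminal * I = 3.5164 * 12.18 = 42.83 W
Step 3: Q = I^2 * R = 12.18^2 * 0.0209 = 3.101 W

V=3.5164 V, P=42.83 W, Q=3.101 W


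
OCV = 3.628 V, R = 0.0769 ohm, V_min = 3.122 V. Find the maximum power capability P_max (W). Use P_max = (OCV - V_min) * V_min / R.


P_max = (OCV - V_min) * V_min / R = (3.628 - 3.122) * 3.122 / 0.0769 = 0.506 * 3.122 / 0.0769 = 20.54 W

20.54 W


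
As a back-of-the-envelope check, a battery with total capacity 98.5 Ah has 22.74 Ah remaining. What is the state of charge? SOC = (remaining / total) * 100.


SOC% = 22.74 / 98.5 * 100 = 23.09%

23.09%


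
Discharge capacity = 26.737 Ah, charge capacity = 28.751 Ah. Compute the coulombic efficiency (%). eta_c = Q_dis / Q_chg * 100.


Coulombic efficiency = 26.737/28.751 * 100% = 93.00%

93.00%


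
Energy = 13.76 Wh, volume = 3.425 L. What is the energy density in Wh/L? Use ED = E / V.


ED = E / V = 13.76 / 3.425 = 4.018 Wh/L

4.018 Wh/L


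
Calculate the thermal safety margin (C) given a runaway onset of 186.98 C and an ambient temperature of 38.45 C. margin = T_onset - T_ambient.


margin = T_onset - T_ambient = 186.98 - 38.45 = 148.53 C

148.53 C


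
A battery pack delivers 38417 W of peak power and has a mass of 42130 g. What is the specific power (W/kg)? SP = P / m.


Convert: m = 42130 g = 42.13 kg
SP = P / m = 38417 / 42.13 = 911.9 W/kg

911.9 W/kg


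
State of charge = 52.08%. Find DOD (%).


DOD = 100 - SOC = 100 - 52.08 = 47.92%

47.92%


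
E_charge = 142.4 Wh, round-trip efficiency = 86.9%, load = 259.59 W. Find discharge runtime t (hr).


Step 1: E_discharge = eta/100 * E_charge = 86.9/100 * 142.4 = 123.75 Wh
Step 2: t = E_discharge / P = 123.75 / 259.59 = 0.4767 hr

0.4767 hr


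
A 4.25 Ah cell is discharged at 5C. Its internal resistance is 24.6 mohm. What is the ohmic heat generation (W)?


Convert: R = 24.6 mohm = 0.0246 ohm
Step 1: I = C_rate * capacity = 5 * 4.25 = 21.25 A
Step 2: Q = I^2 * R = 21.25^2 * 0.0246 = 451.56 * 0.0246 = 11.11 W

11.11 W


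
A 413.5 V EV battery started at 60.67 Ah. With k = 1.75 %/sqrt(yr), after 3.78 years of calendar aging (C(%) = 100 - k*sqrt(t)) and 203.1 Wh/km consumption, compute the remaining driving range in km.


Step 1: capacity retention = 100 - 1.75 * sqrt(3.78) = 100 - 1.75 * 1.9442 = 96.598%
Step 2: C_now = 60.67 * 96.598/100 = 58.606 Ah
Step 3: E_pack = V * C_now = 413.5 * 58.606 = 24234 Wh
Step 4: range = E_pack / consumption = 24234 / 203.1 = 119.3 km

119.3 km


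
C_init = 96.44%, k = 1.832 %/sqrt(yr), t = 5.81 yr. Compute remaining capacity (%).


sqrt(t) = sqrt(5.81) = 2.4104
C_final = 96.44 - 1.832 * 2.4104 = 92.02%

92.02%


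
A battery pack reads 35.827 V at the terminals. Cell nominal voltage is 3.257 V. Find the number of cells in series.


n = V_pack / V_cell = 35.827 / 3.257 = 11

11


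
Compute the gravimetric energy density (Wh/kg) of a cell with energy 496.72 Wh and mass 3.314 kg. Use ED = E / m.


Specific energy = 496.72 Wh / 3.314 kg = 149.9 Wh/kg

149.9 Wh/kg


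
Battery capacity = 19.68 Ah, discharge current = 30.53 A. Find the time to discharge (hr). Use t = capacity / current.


Runtime = 19.68 Ah / 30.53 A = 0.6446 hr

0.6446 hr


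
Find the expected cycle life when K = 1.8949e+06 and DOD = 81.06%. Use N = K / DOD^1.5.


DOD^1.5 = 729.81
N = K / DOD^1.5 = 1.8949e+06 / 729.81 = 2596

2596 cycles


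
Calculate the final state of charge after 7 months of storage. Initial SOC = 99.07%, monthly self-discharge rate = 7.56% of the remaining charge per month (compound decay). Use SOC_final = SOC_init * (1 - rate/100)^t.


decay = (1 - 7.56/100)^7 = 0.57679
SOC_final = 99.07 * 0.57679 = 57.14%

57.14%


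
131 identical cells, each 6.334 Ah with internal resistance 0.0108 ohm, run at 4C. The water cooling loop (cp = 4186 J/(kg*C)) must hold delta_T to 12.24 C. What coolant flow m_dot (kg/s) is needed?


Step 1: I = 4 * 6.334 = 25.336 A
Step 2: Q_cell = I^2 * R = 25.336^2 * 0.0108 = 6.9327 W
Step 3: Q_total = 131 * 6.9327 = 908.18 W
Step 4: m_dot = Q_total / (cp * dT) = 908.18 / (4186 * 12.24) = 0.01773 kg/s

0.01773 kg/s


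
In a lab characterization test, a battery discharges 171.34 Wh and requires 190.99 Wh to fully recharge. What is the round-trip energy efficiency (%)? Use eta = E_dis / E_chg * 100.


Round-trip efficiency = 171.34/190.99 * 100% = 89.71%

89.71%


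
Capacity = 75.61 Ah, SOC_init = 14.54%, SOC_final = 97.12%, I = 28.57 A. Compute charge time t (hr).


Step 1: dSOC = 97.12% - 14.54% = 82.58%
Step 2: delta_Ah = 75.61 * 82.58 / 100 = 62.439 Ah
Step 3: t = 62.439 / 28.57 = 2.185 hr

2.185 hr


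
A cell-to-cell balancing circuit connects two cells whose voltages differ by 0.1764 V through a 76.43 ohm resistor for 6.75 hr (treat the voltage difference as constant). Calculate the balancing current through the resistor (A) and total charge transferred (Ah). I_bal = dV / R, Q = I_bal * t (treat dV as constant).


First, Ohm's law: I_bal = 0.1764 V / 76.43 ohm = 0.002308 A
Then Q = I * t = 0.002308 A * 6.75 hr = 0.01558 Ah

I=0.002308 A, Q=0.01558 Ah


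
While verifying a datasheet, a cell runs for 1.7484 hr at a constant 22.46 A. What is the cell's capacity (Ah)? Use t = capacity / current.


C = I * t = 22.46 * 1.7484 = 39.27 Ah

39.27 Ah


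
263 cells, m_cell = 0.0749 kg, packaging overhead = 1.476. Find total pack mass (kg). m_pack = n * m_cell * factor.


Cell mass sum = 263 * 0.0749 = 19.699 kg
With overhead 1.476: m_pack = 19.699 * 1.476 = 29.08 kg

29.08 kg


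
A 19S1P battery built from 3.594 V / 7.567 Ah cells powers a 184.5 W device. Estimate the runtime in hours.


Step 1: E_pack = Ns * V_cell * Np * C_cell = 19 * 3.594 * 1 * 7.567 = 516.72 Wh
Step 2: t = E_pack / P = 516.72 / 184.5 = 2.801 hr

2.801 hr


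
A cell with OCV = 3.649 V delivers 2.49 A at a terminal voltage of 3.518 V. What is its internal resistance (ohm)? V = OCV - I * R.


R = (OCV - V) / I = (3.649 - 3.518) / 2.49 = 0.05261 ohm

0.05261 ohm


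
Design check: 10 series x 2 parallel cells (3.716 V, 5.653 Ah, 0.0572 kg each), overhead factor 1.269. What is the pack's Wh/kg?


Step 1: V_pack = 10 * 3.716 = 37.16 V
Step 2: C_pack = 2 * 5.653 = 11.306 Ah
Step 3: E_pack = V_pack * C_pack = 37.16 * 11.306 = 420.13 Wh
Step 4: m_pack = 10 * 2 * 0.0572 * 1.269 = 1.4517 kg
Step 5: ED = E_pack / m_pack = 420.13 / 1.4517 = 289.4 Wh/kg

289.4 Wh/kg


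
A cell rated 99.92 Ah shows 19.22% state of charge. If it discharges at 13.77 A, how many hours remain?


Step 1: remaining = SOC/100 * C_total = 19.22/100 * 99.92 = 19.205 Ah
Step 2: t = remaining / I = 19.205 / 13.77 = 1.395 hr

1.395 hr


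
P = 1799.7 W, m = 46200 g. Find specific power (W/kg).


Convert: m = 46200 g = 46.2 kg
SP = P / m = 1799.7 / 46.2 = 38.95 W/kg

38.95 W/kg


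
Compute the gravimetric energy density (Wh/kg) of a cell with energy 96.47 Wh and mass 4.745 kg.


Specific energy = 96.47 Wh / 4.745 kg = 20.33 Wh/kg

20.33 Wh/kg


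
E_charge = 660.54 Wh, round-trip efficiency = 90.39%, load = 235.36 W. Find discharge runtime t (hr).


Step 1: E_discharge = eta/100 * E_charge = 90.39/100 * 660.54 = 597.06 Wh
Step 2: t = E_discharge / P = 597.06 / 235.36 = 2.537 hr

2.537 hr


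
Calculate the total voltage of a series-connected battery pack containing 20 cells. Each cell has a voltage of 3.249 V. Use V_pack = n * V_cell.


With 20 cells in series at 3.249 V each, V_pack = 64.98 V

64.98 V


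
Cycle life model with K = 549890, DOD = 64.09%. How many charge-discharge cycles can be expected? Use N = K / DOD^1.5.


Step 1: DOD^1.5 = 64.09^1.5 = 513.08
Step 2: N = 549890 / 513.08 = 1072 cycles

1072 cycles


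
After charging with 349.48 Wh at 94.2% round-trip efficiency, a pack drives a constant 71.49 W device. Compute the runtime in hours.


Step 1: E_discharge = eta/100 * E_charge = 94.2/100 * 349.48 = 329.21 Wh
Step 2: t = E_discharge / P = 329.21 / 71.49 = 4.605 hr

4.605 hr


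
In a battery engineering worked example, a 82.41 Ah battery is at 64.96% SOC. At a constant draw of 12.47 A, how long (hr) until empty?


Step 1: remaining = SOC/100 * C_total = 64.96/100 * 82.41 = 53.534 Ah
Step 2: t = remaining / I = 53.534 / 12.47 = 4.293 hr

4.293 hr


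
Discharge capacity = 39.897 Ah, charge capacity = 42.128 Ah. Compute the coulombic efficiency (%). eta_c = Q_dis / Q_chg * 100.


Coulombic efficiency = 39.897/42.128 * 100% = 94.70%

94.70%


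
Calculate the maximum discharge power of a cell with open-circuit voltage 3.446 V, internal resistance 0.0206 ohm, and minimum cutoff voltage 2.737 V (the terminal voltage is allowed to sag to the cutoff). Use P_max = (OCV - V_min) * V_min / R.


dV = OCV - V_min = 0.709 V (so I_max = dV / R)
P_max = dV * V_min / R = 0.709 * 2.737 / 0.0206 = 94.20 W

94.20 W


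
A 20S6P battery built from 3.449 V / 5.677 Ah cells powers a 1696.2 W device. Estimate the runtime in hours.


Step 1: E_pack = Ns * V_cell * Np * C_cell = 20 * 3.449 * 6 * 5.677 = 2349.6 Wh
Step 2: t = E_pack / P = 2349.6 / 1696.2 = 1.385 hr

1.385 hr


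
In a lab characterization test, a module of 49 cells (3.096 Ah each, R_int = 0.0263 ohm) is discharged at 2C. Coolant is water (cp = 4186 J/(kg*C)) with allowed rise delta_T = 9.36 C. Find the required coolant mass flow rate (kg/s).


Step 1: I = 2 * 3.096 = 6.192 A
Step 2: Q_cell = I^2 * R = 6.192^2 * 0.0263 = 1.0084 W
Step 3: Q_total = 49 * 1.0084 = 49.412 W
Step 4: m_dot = Q_total / (cp * dT) = 49.412 / (4186 * 9.36) = 0.001261 kg/s

0.001261 kg/s


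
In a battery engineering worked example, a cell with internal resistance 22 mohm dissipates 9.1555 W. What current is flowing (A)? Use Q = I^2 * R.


Convert: R = 22 mohm = 0.022 ohm
I = sqrt(Q / R) = sqrt(9.1555 / 0.022) = sqrt(416.16) = 20.40 A

20.40 A


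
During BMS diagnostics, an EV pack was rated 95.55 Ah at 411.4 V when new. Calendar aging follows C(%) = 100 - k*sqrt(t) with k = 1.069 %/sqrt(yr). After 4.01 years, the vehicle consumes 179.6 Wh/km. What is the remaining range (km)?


Step 1: capacity retention = 100 - 1.069 * sqrt(4.01) = 100 - 1.069 * 2.0025 = 97.859%
Step 2: C_now = 95.55 * 97.859/100 = 93.504 Ah
Step 3: E_pack = V * C_now = 411.4 * 93.504 = 38468 Wh
Step 4: range = E_pack / consumption = 38468 / 179.6 = 214.2 km

214.2 km


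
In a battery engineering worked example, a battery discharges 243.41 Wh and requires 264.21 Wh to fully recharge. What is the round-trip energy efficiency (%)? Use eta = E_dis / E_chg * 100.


eta_e = E_dis / E_chg * 100 = 243.41 / 264.21 * 100 = 92.13%

92.13%


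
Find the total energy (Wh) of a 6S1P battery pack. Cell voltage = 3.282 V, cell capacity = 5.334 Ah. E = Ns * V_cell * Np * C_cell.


E = Ns * Vcell * Np * Ccell = 6 * 3.282 * 1 * 5.334 = 105.0 Wh

105.0 Wh


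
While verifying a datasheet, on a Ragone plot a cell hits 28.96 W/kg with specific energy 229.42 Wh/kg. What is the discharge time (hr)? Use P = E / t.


t = E / P = 229.42 / 28.96 = 7.922 hr

7.922 hr


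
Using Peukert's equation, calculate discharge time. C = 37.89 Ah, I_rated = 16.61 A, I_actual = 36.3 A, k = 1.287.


Step 1: t_rated = C / I_rated = 37.89 / 16.61 = 2.2812 hr
Step 2: ratio = 16.61 / 36.3 = 0.45758
Step 3: ratio^k = 0.45758^1.287 = 0.36561
Step 4: t = t_rated * ratio^k = 2.2812 * 0.36561 = 0.8340 hr

0.8340 hr


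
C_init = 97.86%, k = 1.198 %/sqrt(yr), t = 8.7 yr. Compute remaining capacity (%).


sqrt(t) = sqrt(8.7) = 2.9496
C_final = 97.86 - 1.198 * 2.9496 = 94.33%

94.33%


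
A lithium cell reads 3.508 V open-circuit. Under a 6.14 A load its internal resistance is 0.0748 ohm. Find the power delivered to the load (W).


Step 1: V_terminal = OCV - I*R = 3.508 - 6.14 * 0.0748 = 3.0487 V
Step 2: P_out = V_terminal * I = 3.0487 * 6.14 = 18.72 W

18.72 W


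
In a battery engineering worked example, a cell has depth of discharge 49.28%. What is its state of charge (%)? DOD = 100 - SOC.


SOC = 100 - DOD = 100 - 49.28 = 50.72%

50.72%


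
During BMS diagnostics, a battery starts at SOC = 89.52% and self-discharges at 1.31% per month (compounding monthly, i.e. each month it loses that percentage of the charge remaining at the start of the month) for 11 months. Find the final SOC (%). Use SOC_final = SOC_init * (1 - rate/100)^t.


decay = (1 - 1.31/100)^11 = 0.86498
SOC_final = 89.52 * 0.86498 = 77.43%

77.43%


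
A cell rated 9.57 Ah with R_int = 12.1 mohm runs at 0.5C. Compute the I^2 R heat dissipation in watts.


Convert: R = 12.1 mohm = 0.0121 ohm
Step 1: I = C_rate * capacity = 0.5 * 9.57 = 4.785 A
Step 2: Q = I^2 * R = 4.785^2 * 0.0121 = 22.896 * 0.0121 = 0.2770 W

0.2770 W


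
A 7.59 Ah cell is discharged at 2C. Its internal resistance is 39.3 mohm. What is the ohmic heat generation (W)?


Convert: R = 39.3 mohm = 0.0393 ohm
Step 1: I = C_rate * capacity = 2 * 7.59 = 15.18 A
Step 2: Q = I^2 * R = 15.18^2 * 0.0393 = 230.43 * 0.0393 = 9.056 W

9.056 W


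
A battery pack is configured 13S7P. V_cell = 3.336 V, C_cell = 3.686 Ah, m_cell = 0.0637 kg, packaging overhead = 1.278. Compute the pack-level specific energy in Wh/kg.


Step 1: V_pack = 13 * 3.336 = 43.368 V
Step 2: C_pack = 7 * 3.686 = 25.802 Ah
Step 3: E_pack = V_pack * C_pack = 43.368 * 25.802 = 1119 Wh
Step 4: m_pack = 13 * 7 * 0.0637 * 1.278 = 7.4082 kg
Step 5: ED = E_pack / m_pack = 1119 / 7.4082 = 151.0 Wh/kg

151.0 Wh/kg


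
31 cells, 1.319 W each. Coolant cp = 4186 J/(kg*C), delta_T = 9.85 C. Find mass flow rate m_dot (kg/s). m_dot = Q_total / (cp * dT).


Q_total = 31 * 1.319 = 40.889 W
m_dot = Q_total / (cp * dT) = 40.889 / (4186 * 9.85) = 9.917e-04 kg/s

9.917e-04 kg/s


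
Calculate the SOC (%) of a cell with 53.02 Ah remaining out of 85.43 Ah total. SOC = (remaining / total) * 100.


SOC = (remaining / total) * 100 = (53.02 / 85.43) * 100 = 62.06%

62.06%


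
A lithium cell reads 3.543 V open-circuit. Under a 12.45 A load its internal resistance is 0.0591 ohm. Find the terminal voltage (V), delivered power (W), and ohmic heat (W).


Step 1: V_terminal = OCV - I*R = 3.543 - 12.45 * 0.0591 = 2.8072 V
Step 2: P_out = V_terminal * I = 2.8072 * 12.45 = 34.95 W
Step 3: Q = I^2 * R = 12.45^2 * 0.0591 = 9.161 W

V=2.8072 V, P=34.95 W, Q=9.161 W


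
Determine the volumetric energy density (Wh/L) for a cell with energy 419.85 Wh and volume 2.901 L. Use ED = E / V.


ED = E / V = 419.85 / 2.901 = 144.7 Wh/L

144.7 Wh/L


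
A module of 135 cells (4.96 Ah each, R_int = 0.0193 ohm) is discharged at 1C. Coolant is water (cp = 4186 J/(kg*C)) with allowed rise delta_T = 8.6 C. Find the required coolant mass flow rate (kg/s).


Step 1: I = 1 * 4.96 = 4.96 A
Step 2: Q_cell = I^2 * R = 4.96^2 * 0.0193 = 0.47481 W
Step 3: Q_total = 135 * 0.47481 = 64.099 W
Step 4: m_dot = Q_total / (cp * dT) = 64.099 / (4186 * 8.6) = 0.001781 kg/s

0.001781 kg/s


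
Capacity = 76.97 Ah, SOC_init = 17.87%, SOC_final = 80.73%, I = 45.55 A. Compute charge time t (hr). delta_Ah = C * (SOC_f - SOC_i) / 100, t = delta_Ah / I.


delta_Ah = 76.97 * (80.73 - 17.87) / 100 = 48.383 Ah
t = delta_Ah / I = 48.383 / 45.55 = 1.062 hr

1.062 hr


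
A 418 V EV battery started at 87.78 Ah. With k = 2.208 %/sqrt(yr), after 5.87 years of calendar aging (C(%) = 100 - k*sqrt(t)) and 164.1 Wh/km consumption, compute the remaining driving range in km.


Step 1: capacity retention = 100 - 2.208 * sqrt(5.87) = 100 - 2.208 * 2.4228 = 94.65%
Step 2: C_now = 87.78 * 94.65/100 = 83.084 Ah
Step 3: E_pack = V * C_now = 418 * 83.084 = 34729 Wh
Step 4: range = E_pack / consumption = 34729 / 164.1 = 211.6 km

211.6 km


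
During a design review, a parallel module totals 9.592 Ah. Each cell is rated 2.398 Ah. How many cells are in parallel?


n = C_total / C_cell = 9.592 / 2.398 = 4

4


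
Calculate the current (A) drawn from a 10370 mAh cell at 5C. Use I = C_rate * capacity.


Convert: capacity = 10370 mAh = 10.37 Ah
I = C_rate * capacity = 5 * 10.37 = 51.85 A

51.85 A


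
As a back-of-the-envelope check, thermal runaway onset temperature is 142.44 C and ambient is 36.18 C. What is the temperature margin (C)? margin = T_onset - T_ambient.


margin = T_onset - T_ambient = 142.44 - 36.18 = 106.26 C

106.26 C


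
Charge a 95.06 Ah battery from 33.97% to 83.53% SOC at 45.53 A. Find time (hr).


Step 1: dSOC = 83.53% - 33.97% = 49.56%
Step 2: delta_Ah = 95.06 * 49.56 / 100 = 47.112 Ah
Step 3: t = 47.112 / 45.53 = 1.035 hr

1.035 hr


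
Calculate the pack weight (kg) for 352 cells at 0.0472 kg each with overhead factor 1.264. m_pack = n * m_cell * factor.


m_pack = n * m_cell * overhead = 352 * 0.0472 * 1.264 = 21.00 kg

21.00 kg


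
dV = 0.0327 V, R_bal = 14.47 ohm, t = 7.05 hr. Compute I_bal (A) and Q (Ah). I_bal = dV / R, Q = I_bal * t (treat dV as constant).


I_bal = dV / R = 0.0327 / 14.47 = 0.0022598 A
Q = I_bal * t = 0.0022598 * 7.05 = 0.01593 Ah

I=0.0022598 A, Q=0.01593 Ah


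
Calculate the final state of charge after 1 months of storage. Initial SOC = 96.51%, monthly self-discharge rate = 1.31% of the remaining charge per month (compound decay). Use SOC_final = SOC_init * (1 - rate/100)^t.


Monthly retention factor = 1 - 1.31/100 = 0.9869
Over 1 months: factor^1 = 0.9869
SOC_final = 96.51 * 0.9869 = 95.25%

95.25%


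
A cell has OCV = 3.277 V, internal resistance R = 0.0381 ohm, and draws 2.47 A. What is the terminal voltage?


IR drop = 2.47 * 0.0381 = 0.094107 V
V = 3.277 - 0.094107 = 3.183 V

3.183 V


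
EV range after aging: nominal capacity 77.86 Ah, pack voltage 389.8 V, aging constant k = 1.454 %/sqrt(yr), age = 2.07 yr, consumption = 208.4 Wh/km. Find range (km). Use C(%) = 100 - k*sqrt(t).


Step 1: capacity retention = 100 - 1.454 * sqrt(2.07) = 100 - 1.454 * 1.4387 = 97.908%
Step 2: C_now = 77.86 * 97.908/100 = 76.231 Ah
Step 3: E_pack = V * C_now = 389.8 * 76.231 = 29715 Wh
Step 4: range = E_pack / consumption = 29715 / 208.4 = 142.6 km

142.6 km


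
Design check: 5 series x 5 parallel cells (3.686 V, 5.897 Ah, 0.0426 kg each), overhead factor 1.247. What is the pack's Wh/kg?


Step 1: V_pack = 5 * 3.686 = 18.43 V
Step 2: C_pack = 5 * 5.897 = 29.485 Ah
Step 3: E_pack = V_pack * C_pack = 18.43 * 29.485 = 543.41 Wh
Step 4: m_pack = 5 * 5 * 0.0426 * 1.247 = 1.3281 kg
Step 5: ED = E_pack / m_pack = 543.41 / 1.3281 = 409.2 Wh/kg

409.2 Wh/kg


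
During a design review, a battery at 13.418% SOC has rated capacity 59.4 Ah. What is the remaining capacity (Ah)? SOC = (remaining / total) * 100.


remaining = SOC / 100 * total = 13.418 / 100 * 59.4 = 7.970 Ah

7.970 Ah


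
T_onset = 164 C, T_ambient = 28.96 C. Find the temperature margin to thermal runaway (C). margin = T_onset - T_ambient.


margin = T_onset - T_ambient = 164 - 28.96 = 135.04 C

135.04 C


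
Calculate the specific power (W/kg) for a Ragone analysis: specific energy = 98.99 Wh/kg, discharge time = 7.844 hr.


P_specific = E / t = 98.99 / 7.844 = 12.62 W/kg

12.62 W/kg


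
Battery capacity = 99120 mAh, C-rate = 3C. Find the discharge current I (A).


Convert: capacity = 99120 mAh = 99.12 Ah
At 3C: I = 3 * 99.12 Ah = 297.36 A

297.36 A


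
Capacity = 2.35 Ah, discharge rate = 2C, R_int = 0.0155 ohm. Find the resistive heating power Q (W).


Step 1: I = C_rate * capacity = 2 * 2.35 = 4.7 A
Step 2: Q = I^2 * R = 4.7^2 * 0.0155 = 22.09 * 0.0155 = 0.3424 W

0.3424 W


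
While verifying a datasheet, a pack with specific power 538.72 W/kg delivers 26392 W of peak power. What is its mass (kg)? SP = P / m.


m = P / SP = 26392 / 538.72 = 48.99 kg

48.99 kg


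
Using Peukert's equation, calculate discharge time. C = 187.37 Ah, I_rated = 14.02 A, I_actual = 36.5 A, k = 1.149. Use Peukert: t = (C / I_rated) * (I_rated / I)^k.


t_rated = C / I_rated = 187.37 / 14.02 = 13.364 hr
(I_rated/I)^k = (0.38411)^1.149 = 0.33307
t = t_rated * (I_rated/I)^k = 13.364 * 0.33307 = 4.451 hr

4.451 hr


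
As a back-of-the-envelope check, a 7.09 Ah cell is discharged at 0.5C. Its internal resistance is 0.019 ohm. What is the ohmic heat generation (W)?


Step 1: I = C_rate * capacity = 0.5 * 7.09 = 3.545 A
Step 2: Q = I^2 * R = 3.545^2 * 0.019 = 12.567 * 0.019 = 0.2388 W

0.2388 W


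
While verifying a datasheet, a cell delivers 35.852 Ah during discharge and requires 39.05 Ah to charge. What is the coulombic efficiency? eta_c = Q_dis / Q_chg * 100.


Coulombic efficiency = 35.852/39.05 * 100% = 91.81%

91.81%


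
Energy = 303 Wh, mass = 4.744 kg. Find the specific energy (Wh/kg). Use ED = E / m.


Specific energy = 303 Wh / 4.744 kg = 63.87 Wh/kg

63.87 Wh/kg


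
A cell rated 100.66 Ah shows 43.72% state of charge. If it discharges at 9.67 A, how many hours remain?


Step 1: remaining = SOC/100 * C_total = 43.72/100 * 100.66 = 44.009 Ah
Step 2: t = remaining / I = 44.009 / 9.67 = 4.551 hr

4.551 hr


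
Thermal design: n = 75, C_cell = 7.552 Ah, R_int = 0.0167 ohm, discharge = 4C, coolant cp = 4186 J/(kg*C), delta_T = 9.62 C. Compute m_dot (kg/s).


Step 1: I = 4 * 7.552 = 30.208 A
Step 2: Q_cell = I^2 * R = 30.208^2 * 0.0167 = 15.239 W
Step 3: Q_total = 75 * 15.239 = 1142.9 W
Step 4: m_dot = Q_total / (cp * dT) = 1142.9 / (4186 * 9.62) = 0.02838 kg/s

0.02838 kg/s


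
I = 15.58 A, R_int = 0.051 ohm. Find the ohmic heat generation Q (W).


Q = I^2 * R = 15.58^2 * 0.051 = 12.38 W

12.38 W


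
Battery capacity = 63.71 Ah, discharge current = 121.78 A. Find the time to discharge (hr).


Runtime = 63.71 Ah / 121.78 A = 0.5232 hr

0.5232 hr


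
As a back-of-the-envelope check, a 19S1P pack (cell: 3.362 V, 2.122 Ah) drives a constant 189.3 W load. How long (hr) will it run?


Step 1: E_pack = Ns * V_cell * Np * C_cell = 19 * 3.362 * 1 * 2.122 = 135.55 Wh
Step 2: t = E_pack / P = 135.55 / 189.3 = 0.7161 hr

0.7161 hr


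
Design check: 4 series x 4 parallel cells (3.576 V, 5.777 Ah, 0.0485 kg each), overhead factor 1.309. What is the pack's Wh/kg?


Step 1: V_pack = 4 * 3.576 = 14.304 V
Step 2: C_pack = 4 * 5.777 = 23.108 Ah
Step 3: E_pack = V_pack * C_pack = 14.304 * 23.108 = 330.54 Wh
Step 4: m_pack = 4 * 4 * 0.0485 * 1.309 = 1.0158 kg
Step 5: ED = E_pack / m_pack = 330.54 / 1.0158 = 325.4 Wh/kg

325.4 Wh/kg


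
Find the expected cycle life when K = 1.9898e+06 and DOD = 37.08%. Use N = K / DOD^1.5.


Step 1: DOD^1.5 = 37.08^1.5 = 225.79
Step 2: N = 1.9898e+06 / 225.79 = 8813 cycles

8813 cycles
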